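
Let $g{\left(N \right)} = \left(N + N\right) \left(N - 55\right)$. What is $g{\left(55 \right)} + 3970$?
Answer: $3970$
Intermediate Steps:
$g{\left(N \right)} = 2 N \left(-55 + N\right)$
$g{\left(55 \right)} + 3970 = 2 \cdot 55 \left(-55 + 55\right) + 3970 = 2 \cdot 55 \cdot 0 + 3970 = 0 + 3970 = 3970$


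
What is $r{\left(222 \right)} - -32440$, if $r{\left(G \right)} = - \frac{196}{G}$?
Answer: $\frac{3600742}{111} \approx 32439.0$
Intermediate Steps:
$r{\left(222 \right)} - -32440 = - \frac{196}{222} - -32440 = \left(-196\right) \frac{1}{222} + 32440 = - \frac{98}{111} + 32440 = \frac{3600742}{111}$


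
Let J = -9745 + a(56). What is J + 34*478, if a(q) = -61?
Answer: 6446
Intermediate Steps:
J = -9806 (J = -9745 - 61 = -9806)
J + 34*478 = -9806 + 34*478 = -9806 + 16252 = 6446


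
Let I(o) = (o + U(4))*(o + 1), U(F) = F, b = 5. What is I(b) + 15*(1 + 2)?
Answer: 99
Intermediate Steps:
I(o) = (1 + o)*(4 + o) (I(o) = (o + 4)*(o + 1) = (4 + o)*(1 + o) = (1 + o)*(4 + o))
I(b) + 15*(1 + 2) = (4 + 5² + 5*5) + 15*(1 + 2) = (4 + 25 + 25) + 15*3 = 54 + 45 = 99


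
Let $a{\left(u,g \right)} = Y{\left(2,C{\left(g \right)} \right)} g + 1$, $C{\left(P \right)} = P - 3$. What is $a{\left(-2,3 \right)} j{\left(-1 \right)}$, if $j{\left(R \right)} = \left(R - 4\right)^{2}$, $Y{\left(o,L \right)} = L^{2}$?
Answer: $25$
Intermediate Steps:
$C{\left(P \right)} = -3 + P$ ($C{\left(P \right)} = P - 3 = -3 + P$)
$j{\left(R \right)} = \left(-4 + R\right)^{2}$
$a{\left(u,g \right)} = 1 + g \left(-3 + g\right)^{2}$ ($a{\left(u,g \right)} = \left(-3 + g\right)^{2} g + 1 = g \left(-3 + g\right)^{2} + 1 = 1 + g \left(-3 + g\right)^{2}$)
$a{\left(-2,3 \right)} j{\left(-1 \right)} = \left(1 + 3 \left(-3 + 3\right)^{2}\right) \left(-4 - 1\right)^{2} = \left(1 + 3 \cdot 0^{2}\right) \left(-5\right)^{2} = \left(1 + 3 \cdot 0\right) 25 = \left(1 + 0\right) 25 = 1 \cdot 25 = 25$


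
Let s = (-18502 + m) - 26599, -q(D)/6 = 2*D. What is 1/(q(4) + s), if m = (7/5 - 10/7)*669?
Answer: -35/1580884 ≈ -2.2140e-5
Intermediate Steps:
q(D) = -12*D
m = -669/35 (m = (7*(1/5) - 10*1/7)*669 = (7/5 - 10/7)*669 = -1/35*669 = -669/35 ≈ -19.114)
s = -1579204/35 (s = (-18502 - 669/35) - 26599 = -648239/35 - 26599 = -1579204/35 ≈ -45120.)
1/(q(4) + s) = 1/(-12*4 - 1579204/35) = 1/(-48 - 1579204/35) = 1/(-1580884/35) = -35/1580884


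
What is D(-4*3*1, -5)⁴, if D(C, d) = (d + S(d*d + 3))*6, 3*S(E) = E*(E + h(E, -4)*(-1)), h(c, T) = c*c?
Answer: 3221586876934737936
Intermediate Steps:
h(c, T) = c²
S(E) = E*(E - E²)/3 (S(E) = (E*(E + E²*(-1)))/3 = (E*(E - E²))/3 = E*(E - E²)/3)
D(C, d) = 6*d + 2*(3 + d²)²*(-2 - d²) (D(C, d) = (d + (d*d + 3)²*(1 - (d*d + 3))/3)*6 = (d + (d² + 3)²*(1 - (d² + 3))/3)*6 = (d + (3 + d²)²*(1 - (3 + d²))/3)*6 = (d + (3 + d²)²*(1 + (-3 - d²))/3)*6 = (d + (3 + d²)²*(-2 - d²)/3)*6 = 6*d + 2*(3 + d²)²*(-2 - d²))
D(-4*3*1, -5)⁴ = (-36 - 42*(-5)² - 16*(-5)⁴ - 2*(-5)⁶ + 6*(-5))⁴ = (-36 - 42*25 - 16*625 - 2*15625 - 30)⁴ = (-36 - 1050 - 10000 - 31250 - 30)⁴ = (-42366)⁴ = 3221586876934737936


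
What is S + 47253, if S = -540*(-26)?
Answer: 61293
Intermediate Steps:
S = 14040
S + 47253 = 14040 + 47253 = 61293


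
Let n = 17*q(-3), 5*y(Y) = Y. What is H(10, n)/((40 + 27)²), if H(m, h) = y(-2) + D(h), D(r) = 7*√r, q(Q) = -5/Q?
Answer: -2/22445 + 7*√255/13467 ≈ 0.0082113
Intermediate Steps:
y(Y) = Y/5
n = 85/3 (n = 17*(-5/(-3)) = 17*(-5*(-⅓)) = 17*(5/3) = 85/3 ≈ 28.333)
H(m, h) = -⅖ + 7*√h (H(m, h) = (⅕)*(-2) + 7*√h = -⅖ + 7*√h)
H(10, n)/((40 + 27)²) = (-⅖ + 7*√(85/3))/((40 + 27)²) = (-⅖ + 7*(√255/3))/(67²) = (-⅖ + 7*√255/3)/4489 = (-⅖ + 7*√255/3)*(1/4489) = -2/22445 + 7*√255/13467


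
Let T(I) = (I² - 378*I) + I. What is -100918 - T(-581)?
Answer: -657516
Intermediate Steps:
T(I) = I² - 377*I
-100918 - T(-581) = -100918 - (-581)*(-377 - 581) = -100918 - (-581)*(-958) = -100918 - 1*556598 = -100918 - 556598 = -657516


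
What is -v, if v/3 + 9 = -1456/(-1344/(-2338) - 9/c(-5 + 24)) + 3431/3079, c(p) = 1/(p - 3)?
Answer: -10444403/1536421 ≈ -6.7979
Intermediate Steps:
c(p) = 1/(-3 + p)
v = 10444403/1536421 (v = -27 + 3*(-1456/(-1344/(-2338) - 9/(1/(-3 + (-5 + 24)))) + 3431/3079) = -27 + 3*(-1456/(-1344*(-1/2338) - 9/(1/(-3 + 19))) + 3431*(1/3079)) = -27 + 3*(-1456/(96/167 - 9/(1/16)) + 3431/3079) = -27 + 3*(-1456/(96/167 - 9/1/16) + 3431/3079) = -27 + 3*(-1456/(96/167 - 9*16) + 3431/3079) = -27 + 3*(-1456/(96/167 - 144) + 3431/3079) = -27 + 3*(-1456/(-23952/167) + 3431/3079) = -27 + 3*(-1456*(-167/23952) + 3431/3079) = -27 + 3*(15197/1497 + 3431/3079) = -27 + 3*(51927770/4609263) = -27 + 51927770/1536421 = 10444403/1536421 ≈ 6.7979)
-v = -1*10444403/1536421 = -10444403/1536421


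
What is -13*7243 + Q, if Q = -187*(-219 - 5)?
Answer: -52271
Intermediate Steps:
Q = 41888 (Q = -187*(-224) = 41888)
-13*7243 + Q = -13*7243 + 41888 = -94159 + 41888 = -52271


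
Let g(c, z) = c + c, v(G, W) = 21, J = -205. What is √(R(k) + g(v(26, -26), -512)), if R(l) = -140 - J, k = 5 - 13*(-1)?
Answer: √107 ≈ 10.344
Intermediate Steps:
k = 18 (k = 5 + 13 = 18)
g(c, z) = 2*c
R(l) = 65 (R(l) = -140 - 1*(-205) = -140 + 205 = 65)
√(R(k) + g(v(26, -26), -512)) = √(65 + 2*21) = √(65 + 42) = √107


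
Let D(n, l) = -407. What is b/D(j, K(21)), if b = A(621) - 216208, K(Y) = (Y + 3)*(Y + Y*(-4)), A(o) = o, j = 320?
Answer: 215587/407 ≈ 529.70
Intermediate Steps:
K(Y) = -3*Y*(3 + Y) (K(Y) = (3 + Y)*(Y - 4*Y) = (3 + Y)*(-3*Y) = -3*Y*(3 + Y))
b = -215587 (b = 621 - 216208 = -215587)
b/D(j, K(21)) = -215587/(-407) = -215587*(-1/407) = 215587/407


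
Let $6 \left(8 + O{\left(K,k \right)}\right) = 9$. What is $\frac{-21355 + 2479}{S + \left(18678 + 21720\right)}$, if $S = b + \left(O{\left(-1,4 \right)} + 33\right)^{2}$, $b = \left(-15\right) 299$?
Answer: $- \frac{75504}{146461} \approx -0.51552$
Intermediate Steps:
$O{\left(K,k \right)} = - \frac{13}{2}$ ($O{\left(K,k \right)} = -8 + \frac{1}{6} \cdot 9 = -8 + \frac{3}{2} = - \frac{13}{2}$)
$b = -4485$
$S = - \frac{15131}{4}$ ($S = -4485 + \left(- \frac{13}{2} + 33\right)^{2} = -4485 + \left(\frac{53}{2}\right)^{2} = -4485 + \frac{2809}{4} = - \frac{15131}{4} \approx -3782.8$)
$\frac{-21355 + 2479}{S + \left(18678 + 21720\right)} = \frac{-21355 + 2479}{- \frac{15131}{4} + \left(18678 + 21720\right)} = - \frac{18876}{- \frac{15131}{4} + 40398} = - \frac{18876}{\frac{146461}{4}} = \left(-18876\right) \frac{4}{146461} = - \frac{75504}{146461}$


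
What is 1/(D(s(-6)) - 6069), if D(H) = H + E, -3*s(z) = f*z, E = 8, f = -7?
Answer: -1/6075 ≈ -0.00016461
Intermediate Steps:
s(z) = 7*z/3 (s(z) = -(-7)*z/3 = 7*z/3)
D(H) = 8 + H (D(H) = H + 8 = 8 + H)
1/(D(s(-6)) - 6069) = 1/((8 + (7/3)*(-6)) - 6069) = 1/((8 - 14) - 6069) = 1/(-6 - 6069) = 1/(-6075) = -1/6075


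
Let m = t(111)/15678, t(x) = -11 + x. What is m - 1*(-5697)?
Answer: 44658833/7839 ≈ 5697.0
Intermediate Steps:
m = 50/7839 (m = (-11 + 111)/15678 = 100*(1/15678) = 50/7839 ≈ 0.0063784)
m - 1*(-5697) = 50/7839 - 1*(-5697) = 50/7839 + 5697 = 44658833/7839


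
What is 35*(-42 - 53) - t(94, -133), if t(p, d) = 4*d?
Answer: -2793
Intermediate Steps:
35*(-42 - 53) - t(94, -133) = 35*(-42 - 53) - 4*(-133) = 35*(-95) - 1*(-532) = -3325 + 532 = -2793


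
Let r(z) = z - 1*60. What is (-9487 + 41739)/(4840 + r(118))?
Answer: 16126/2449 ≈ 6.5847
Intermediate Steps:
r(z) = -60 + z (r(z) = z - 60 = -60 + z)
(-9487 + 41739)/(4840 + r(118)) = (-9487 + 41739)/(4840 + (-60 + 118)) = 32252/(4840 + 58) = 32252/4898 = 32252*(1/4898) = 16126/2449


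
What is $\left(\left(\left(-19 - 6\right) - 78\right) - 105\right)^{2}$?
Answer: $43264$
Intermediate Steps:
$\left(\left(\left(-19 - 6\right) - 78\right) - 105\right)^{2} = \left(\left(-25 - 78\right) - 105\right)^{2} = \left(-103 - 105\right)^{2} = \left(-208\right)^{2} = 43264$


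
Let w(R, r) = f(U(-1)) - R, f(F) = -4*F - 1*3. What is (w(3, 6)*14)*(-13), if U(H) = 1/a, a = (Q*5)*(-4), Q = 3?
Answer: 16198/15 ≈ 1079.9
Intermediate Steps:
a = -60 (a = (3*5)*(-4) = 15*(-4) = -60)
U(H) = -1/60 (U(H) = 1/(-60) = -1/60)
f(F) = -3 - 4*F (f(F) = -4*F - 3 = -3 - 4*F)
w(R, r) = -44/15 - R (w(R, r) = (-3 - 4*(-1/60)) - R = (-3 + 1/15) - R = -44/15 - R)
(w(3, 6)*14)*(-13) = ((-44/15 - 1*3)*14)*(-13) = ((-44/15 - 3)*14)*(-13) = -89/15*14*(-13) = -1246/15*(-13) = 16198/15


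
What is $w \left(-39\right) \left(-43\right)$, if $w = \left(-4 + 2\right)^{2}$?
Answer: $6708$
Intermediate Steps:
$w = 4$ ($w = \left(-2\right)^{2} = 4$)
$w \left(-39\right) \left(-43\right) = 4 \left(-39\right) \left(-43\right) = \left(-156\right) \left(-43\right) = 6708$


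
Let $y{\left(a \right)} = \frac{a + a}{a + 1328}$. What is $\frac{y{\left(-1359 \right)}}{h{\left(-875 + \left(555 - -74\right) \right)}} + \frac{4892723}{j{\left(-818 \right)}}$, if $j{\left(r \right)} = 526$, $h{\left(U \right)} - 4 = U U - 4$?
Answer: $\frac{127482363983}{13705193} \approx 9301.8$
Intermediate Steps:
$h{\left(U \right)} = U^{2}$ ($h{\left(U \right)} = 4 + \left(U U - 4\right) = 4 + \left(U^{2} - 4\right) = 4 + \left(-4 + U^{2}\right) = U^{2}$)
$y{\left(a \right)} = \frac{2 a}{1328 + a}$
$\frac{y{\left(-1359 \right)}}{h{\left(-875 + \left(555 - -74\right) \right)}} + \frac{4892723}{j{\left(-818 \right)}} = \frac{2 \left(-1359\right) \frac{1}{1328 - 1359}}{\left(-875 + \left(555 - -74\right)\right)^{2}} + \frac{4892723}{526} = \frac{2 \left(-1359\right) \frac{1}{-31}}{\left(-875 + \left(555 + 74\right)\right)^{2}} + 4892723 \cdot \frac{1}{526} = \frac{2 \left(-1359\right) \left(- \frac{1}{31}\right)}{\left(-875 + 629\right)^{2}} + \frac{4892723}{526} = \frac{2718}{31 \left(-246\right)^{2}} + \frac{4892723}{526} = \frac{2718}{31 \cdot 60516} + \frac{4892723}{526} = \frac{2718}{31} \cdot \frac{1}{60516} + \frac{4892723}{526} = \frac{151}{104222} + \frac{4892723}{526} = \frac{127482363983}{13705193}$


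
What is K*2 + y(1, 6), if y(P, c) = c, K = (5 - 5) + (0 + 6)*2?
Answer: 30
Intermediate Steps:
K = 12 (K = 0 + 6*2 = 0 + 12 = 12)
K*2 + y(1, 6) = 12*2 + 6 = 24 + 6 = 30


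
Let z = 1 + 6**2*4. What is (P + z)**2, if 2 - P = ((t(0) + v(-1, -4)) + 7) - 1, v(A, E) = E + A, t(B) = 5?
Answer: 19881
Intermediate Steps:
v(A, E) = A + E
z = 145 (z = 1 + 36*4 = 1 + 144 = 145)
P = -4 (P = 2 - (((5 + (-1 - 4)) + 7) - 1) = 2 - (((5 - 5) + 7) - 1) = 2 - ((0 + 7) - 1) = 2 - (7 - 1) = 2 - 1*6 = 2 - 6 = -4)
(P + z)**2 = (-4 + 145)**2 = 141**2 = 19881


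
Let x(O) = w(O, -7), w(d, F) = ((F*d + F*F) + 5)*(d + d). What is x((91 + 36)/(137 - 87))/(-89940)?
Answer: -229997/112425000 ≈ -0.0020458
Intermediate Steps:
w(d, F) = 2*d*(5 + F² + F*d) (w(d, F) = ((F*d + F²) + 5)*(2*d) = ((F² + F*d) + 5)*(2*d) = (5 + F² + F*d)*(2*d) = 2*d*(5 + F² + F*d))
x(O) = 2*O*(54 - 7*O) (x(O) = 2*O*(5 + (-7)² - 7*O) = 2*O*(5 + 49 - 7*O) = 2*O*(54 - 7*O))
x((91 + 36)/(137 - 87))/(-89940) = (2*((91 + 36)/(137 - 87))*(54 - 7*(91 + 36)/(137 - 87)))/(-89940) = (2*(127/50)*(54 - 889/50))*(-1/89940) = (2*(127/50)*(1811/50))*(-1/89940) = (229997/1250)*(-1/89940) = -229997/112425000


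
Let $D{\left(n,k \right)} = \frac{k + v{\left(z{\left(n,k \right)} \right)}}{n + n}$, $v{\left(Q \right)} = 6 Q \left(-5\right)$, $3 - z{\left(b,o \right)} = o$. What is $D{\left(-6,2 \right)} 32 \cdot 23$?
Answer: $\frac{5152}{3} \approx 1717.3$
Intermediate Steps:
$z{\left(b,o \right)} = 3 - o$
$v{\left(Q \right)} = - 30 Q$
$D{\left(n,k \right)} = \frac{-90 + 31 k}{2 n}$ ($D{\left(n,k \right)} = \frac{k - 30 \left(3 - k\right)}{n + n} = \frac{k + \left(-90 + 30 k\right)}{2 n} = \left(-90 + 31 k\right) \frac{1}{2 n} = \frac{-90 + 31 k}{2 n}$)
$D{\left(-6,2 \right)} 32 \cdot 23 = \frac{-90 + 31 \cdot 2}{2 \left(-6\right)} 32 \cdot 23 = \frac{1}{2} \left(- \frac{1}{6}\right) \left(-90 + 62\right) 32 \cdot 23 = \frac{1}{2} \left(- \frac{1}{6}\right) \left(-28\right) 32 \cdot 23 = \frac{7}{3} \cdot 32 \cdot 23 = \frac{224}{3} \cdot 23 = \frac{5152}{3}$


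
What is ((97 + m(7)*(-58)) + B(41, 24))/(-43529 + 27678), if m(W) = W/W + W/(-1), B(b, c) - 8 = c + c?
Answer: -501/15851 ≈ -0.031607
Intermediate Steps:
B(b, c) = 8 + 2*c (B(b, c) = 8 + (c + c) = 8 + 2*c)
m(W) = 1 - W (m(W) = 1 + W*(-1) = 1 - W)
((97 + m(7)*(-58)) + B(41, 24))/(-43529 + 27678) = ((97 + (1 - 1*7)*(-58)) + (8 + 2*24))/(-43529 + 27678) = ((97 + (1 - 7)*(-58)) + (8 + 48))/(-15851) = ((97 - 6*(-58)) + 56)*(-1/15851) = ((97 + 348) + 56)*(-1/15851) = (445 + 56)*(-1/15851) = 501*(-1/15851) = -501/15851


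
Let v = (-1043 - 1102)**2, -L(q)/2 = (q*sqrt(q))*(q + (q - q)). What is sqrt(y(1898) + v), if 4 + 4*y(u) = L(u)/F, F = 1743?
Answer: sqrt(13978136362176 - 3139495086*sqrt(1898))/1743 ≈ 2134.5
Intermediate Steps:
L(q) = -2*q**(5/2) (L(q) = -2*q*sqrt(q)*(q + (q - q)) = -2*q**(3/2)*(q + 0) = -2*q**(3/2)*q = -2*q**(5/2))
y(u) = -1 - u**(5/2)/3486 (y(u) = -1 + (-2*u**(5/2)/1743)/4 = -1 - u**(5/2)/3486)
v = 4601025 (v = (-2145)**2 = 4601025)
sqrt(y(1898) + v) = sqrt((-1 - 1801202*sqrt(1898)/1743) + 4601025) = sqrt(4601024 - 1801202*sqrt(1898)/1743)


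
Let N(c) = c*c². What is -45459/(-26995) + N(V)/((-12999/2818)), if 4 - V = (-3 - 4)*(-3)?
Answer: 374332215371/350908005 ≈ 1066.8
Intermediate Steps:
V = -17 (V = 4 - (-3 - 4)*(-3) = 4 - (-7)*(-3) = 4 - 1*21 = 4 - 21 = -17)
N(c) = c³
-45459/(-26995) + N(V)/((-12999/2818)) = -45459/(-26995) + (-17)³/((-12999/2818)) = -45459*(-1/26995) - 4913/((-12999*1/2818)) = 45459/26995 - 4913/(-12999/2818) = 45459/26995 - 4913*(-2818/12999) = 45459/26995 + 13844834/12999 = 374332215371/350908005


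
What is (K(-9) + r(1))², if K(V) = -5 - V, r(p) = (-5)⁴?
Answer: 395641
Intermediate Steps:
r(p) = 625
(K(-9) + r(1))² = ((-5 - 1*(-9)) + 625)² = ((-5 + 9) + 625)² = (4 + 625)² = 629² = 395641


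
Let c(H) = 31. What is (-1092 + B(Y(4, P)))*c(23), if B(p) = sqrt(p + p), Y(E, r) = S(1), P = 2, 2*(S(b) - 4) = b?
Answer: -33759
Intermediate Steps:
S(b) = 4 + b/2
Y(E, r) = 9/2 (Y(E, r) = 4 + (1/2)*1 = 4 + 1/2 = 9/2)
B(p) = sqrt(2)*sqrt(p) (B(p) = sqrt(2*p) = sqrt(2)*sqrt(p))
(-1092 + B(Y(4, P)))*c(23) = (-1092 + sqrt(2)*sqrt(9/2))*31 = (-1092 + sqrt(2)*(3*sqrt(2)/2))*31 = (-1092 + 3)*31 = -1089*31 = -33759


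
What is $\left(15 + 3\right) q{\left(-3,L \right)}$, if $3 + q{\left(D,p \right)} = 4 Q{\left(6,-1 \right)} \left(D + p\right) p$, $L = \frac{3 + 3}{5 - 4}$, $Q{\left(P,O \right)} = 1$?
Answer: $1242$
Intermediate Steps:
$L = 6$ ($L = \frac{6}{1} = 6 \cdot 1 = 6$)
$q{\left(D,p \right)} = -3 + 4 p \left(D + p\right)$ ($q{\left(D,p \right)} = -3 + 4 \cdot 1 \left(D + p\right) p = -3 + 4 p \left(D + p\right)$)
$\left(15 + 3\right) q{\left(-3,L \right)} = \left(15 + 3\right) \left(-3 + 4 \cdot 6^{2} + 4 \left(-3\right) 6\right) = 18 \left(-3 + 4 \cdot 36 - 72\right) = 18 \left(-3 + 144 - 72\right) = 18 \cdot 69 = 1242$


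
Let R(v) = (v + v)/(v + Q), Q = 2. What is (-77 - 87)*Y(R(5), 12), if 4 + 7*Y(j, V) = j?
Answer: 2952/49 ≈ 60.245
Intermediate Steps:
R(v) = 2*v/(2 + v) (R(v) = (v + v)/(v + 2) = (2*v)/(2 + v) = 2*v/(2 + v))
Y(j, V) = -4/7 + j/7
(-77 - 87)*Y(R(5), 12) = (-77 - 87)*(-4/7 + (2*5/(2 + 5))/7) = -164*(-4/7 + (2*5/7)/7) = -164*(-4/7 + (2*5*(⅐))/7) = -164*(-4/7 + (⅐)*(10/7)) = -164*(-4/7 + 10/49) = -164*(-18/49) = 2952/49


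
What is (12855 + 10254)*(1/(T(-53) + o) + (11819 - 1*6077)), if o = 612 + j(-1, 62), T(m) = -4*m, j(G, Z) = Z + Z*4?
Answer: 50157537587/378 ≈ 1.3269e+8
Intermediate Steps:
j(G, Z) = 5*Z (j(G, Z) = Z + 4*Z = 5*Z)
o = 922 (o = 612 + 5*62 = 612 + 310 = 922)
(12855 + 10254)*(1/(T(-53) + o) + (11819 - 1*6077)) = (12855 + 10254)*(1/(-4*(-53) + 922) + (11819 - 1*6077)) = 23109*(1/(212 + 922) + (11819 - 6077)) = 23109*(1/1134 + 5742) = 23109*(6511429/1134) = 50157537587/378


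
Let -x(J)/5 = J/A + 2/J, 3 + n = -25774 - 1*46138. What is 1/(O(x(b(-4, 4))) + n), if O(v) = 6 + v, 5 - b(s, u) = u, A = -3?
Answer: -3/215752 ≈ -1.3905e-5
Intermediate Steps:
n = -71915 (n = -3 + (-25774 - 1*46138) = -3 + (-25774 - 46138) = -3 - 71912 = -71915)
b(s, u) = 5 - u
x(J) = -10/J + 5*J/3 (x(J) = -5*(J/(-3) + 2/J) = -5*(J*(-⅓) + 2/J) = -5*(-J/3 + 2/J) = -5*(2/J - J/3) = -10/J + 5*J/3)
1/(O(x(b(-4, 4))) + n) = 1/((6 + (-10/(5 - 1*4) + 5*(5 - 1*4)/3)) - 71915) = 1/((6 + (-10/(5 - 4) + 5*(5 - 4)/3)) - 71915) = 1/((6 + (-10/1 + (5/3)*1)) - 71915) = 1/((6 + (-10*1 + 5/3)) - 71915) = 1/((6 + (-10 + 5/3)) - 71915) = 1/((6 - 25/3) - 71915) = 1/(-7/3 - 71915) = 1/(-215752/3) = -3/215752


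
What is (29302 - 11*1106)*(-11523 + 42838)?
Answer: 536613840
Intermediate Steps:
(29302 - 11*1106)*(-11523 + 42838) = (29302 - 12166)*31315 = 17136*31315 = 536613840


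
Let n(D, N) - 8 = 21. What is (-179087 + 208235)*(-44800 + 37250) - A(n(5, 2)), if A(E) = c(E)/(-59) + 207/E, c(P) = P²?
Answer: -376535309224/1711 ≈ -2.2007e+8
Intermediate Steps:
n(D, N) = 29 (n(D, N) = 8 + 21 = 29)
A(E) = 207/E - E²/59 (A(E) = E²/(-59) + 207/E = E²*(-1/59) + 207/E = -E²/59 + 207/E = 207/E - E²/59)
(-179087 + 208235)*(-44800 + 37250) - A(n(5, 2)) = (-179087 + 208235)*(-44800 + 37250) - (12213 - 1*29³)/(59*29) = 29148*(-7550) - (12213 - 1*24389)/(59*29) = -220067400 - (12213 - 24389)/(59*29) = -220067400 - (-12176)/(59*29) = -220067400 - 1*(-12176/1711) = -220067400 + 12176/1711 = -376535309224/1711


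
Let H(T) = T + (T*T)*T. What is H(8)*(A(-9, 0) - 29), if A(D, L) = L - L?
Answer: -15080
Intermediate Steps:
A(D, L) = 0
H(T) = T + T³ (H(T) = T + T²*T = T + T³)
H(8)*(A(-9, 0) - 29) = (8 + 8³)*(0 - 29) = (8 + 512)*(-29) = 520*(-29) = -15080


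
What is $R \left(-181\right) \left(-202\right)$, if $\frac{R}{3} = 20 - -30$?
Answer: $5484300$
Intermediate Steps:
$R = 150$ ($R = 3 \left(20 - -30\right) = 3 \left(20 + 30\right) = 3 \cdot 50 = 150$)
$R \left(-181\right) \left(-202\right) = 150 \left(-181\right) \left(-202\right) = \left(-27150\right) \left(-202\right) = 5484300$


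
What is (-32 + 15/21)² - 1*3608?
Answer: -128831/49 ≈ -2629.2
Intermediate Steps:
(-32 + 15/21)² - 1*3608 = (-32 + 15*(1/21))² - 3608 = (-32 + 5/7)² - 3608 = (-219/7)² - 3608 = 47961/49 - 3608 = -128831/49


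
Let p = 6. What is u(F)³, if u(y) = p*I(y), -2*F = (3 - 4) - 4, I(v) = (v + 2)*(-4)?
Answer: -1259712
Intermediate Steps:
I(v) = -8 - 4*v (I(v) = (2 + v)*(-4) = -8 - 4*v)
F = 5/2 (F = -((3 - 4) - 4)/2 = -(-1 - 4)/2 = -½*(-5) = 5/2 ≈ 2.5000)
u(y) = -48 - 24*y (u(y) = 6*(-8 - 4*y) = -48 - 24*y)
u(F)³ = (-48 - 24*5/2)³ = (-48 - 60)³ = (-108)³ = -1259712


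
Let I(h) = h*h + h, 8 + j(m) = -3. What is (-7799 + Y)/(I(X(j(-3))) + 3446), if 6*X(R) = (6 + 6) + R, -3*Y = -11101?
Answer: -147552/124063 ≈ -1.1893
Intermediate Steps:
Y = 11101/3 (Y = -⅓*(-11101) = 11101/3 ≈ 3700.3)
j(m) = -11 (j(m) = -8 - 3 = -11)
X(R) = 2 + R/6 (X(R) = ((6 + 6) + R)/6 = (12 + R)/6 = 2 + R/6)
I(h) = h + h² (I(h) = h² + h = h + h²)
(-7799 + Y)/(I(X(j(-3))) + 3446) = (-7799 + 11101/3)/((2 + (⅙)*(-11))*(1 + (2 + (⅙)*(-11))) + 3446) = -12296/(3*((2 - 11/6)*(1 + (2 - 11/6)) + 3446)) = -12296/(3*((1 + ⅙)/6 + 3446)) = -12296/(3*((⅙)*(7/6) + 3446)) = -12296/(3*(7/36 + 3446)) = -12296/(3*124063/36) = -12296/3*36/124063 = -147552/124063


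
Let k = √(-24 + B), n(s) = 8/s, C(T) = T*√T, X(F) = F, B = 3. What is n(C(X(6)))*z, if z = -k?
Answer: -2*I*√14/3 ≈ -2.4944*I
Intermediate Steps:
C(T) = T^(3/2)
k = I*√21 (k = √(-24 + 3) = √(-21) = I*√21 ≈ 4.5826*I)
z = -I*√21 ≈ -4.5826*I
n(C(X(6)))*z = (8/(6^(3/2)))*(-I*√21) = (8/((6*√6)))*(-I*√21) = (8*(√6/36))*(-I*√21) = (2*√6/9)*(-I*√21) = -2*I*√14/3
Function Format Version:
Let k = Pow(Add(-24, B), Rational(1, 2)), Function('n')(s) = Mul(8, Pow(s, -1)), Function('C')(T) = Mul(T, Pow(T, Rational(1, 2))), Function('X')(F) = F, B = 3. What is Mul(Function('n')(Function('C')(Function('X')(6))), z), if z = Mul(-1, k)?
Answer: Mul(Rational(-2, 3), I, Pow(14, Rational(1, 2))) ≈ Mul(-2.4944, I)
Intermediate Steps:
Function('C')(T) = Pow(T, Rational(3, 2))
k = Mul(I, Pow(21, Rational(1, 2))) (k = Pow(Add(-24, 3), Rational(1, 2)) = Pow(-21, Rational(1, 2)) = Mul(I, Pow(21, Rational(1, 2))) ≈ Mul(4.5826, I))
z = Mul(-1, I, Pow(21, Rational(1, 2))) (z = Mul(-1, Mul(I, Pow(21, Rational(1, 2)))) = Mul(-1, I, Pow(21, Rational(1, 2))) ≈ Mul(-4.5826, I))
Mul(Function('n')(Function('C')(Function('X')(6))), z) = Mul(Mul(8, Pow(Pow(6, Rational(3, 2)), -1)), Mul(-1, I, Pow(21, Rational(1, 2)))) = Mul(Mul(8, Pow(Mul(6, Pow(6, Rational(1, 2))), -1)), Mul(-1, I, Pow(21, Rational(1, 2)))) = Mul(Mul(8, Mul(Rational(1, 36), Pow(6, Rational(1, 2)))), Mul(-1, I, Pow(21, Rational(1, 2)))) = Mul(Mul(Rational(2, 9), Pow(6, Rational(1, 2))), Mul(-1, I, Pow(21, Rational(1, 2)))) = Mul(Rational(-2, 3), I, Pow(14, Rational(1, 2)))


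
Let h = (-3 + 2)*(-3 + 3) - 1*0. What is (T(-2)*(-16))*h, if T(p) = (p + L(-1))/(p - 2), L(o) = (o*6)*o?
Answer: 0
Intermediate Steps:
L(o) = 6*o² (L(o) = (6*o)*o = 6*o²)
T(p) = (6 + p)/(-2 + p) (T(p) = (p + 6*(-1)²)/(p - 2) = (p + 6*1)/(-2 + p) = (p + 6)/(-2 + p) = (6 + p)/(-2 + p))
h = 0 (h = -1*0 + 0 = 0 + 0 = 0)
(T(-2)*(-16))*h = (((6 - 2)/(-2 - 2))*(-16))*0 = ((4/(-4))*(-16))*0 = (-¼*4*(-16))*0 = -1*(-16)*0 = 16*0 = 0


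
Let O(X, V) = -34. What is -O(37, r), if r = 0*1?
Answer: 34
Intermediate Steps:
r = 0
-O(37, r) = -1*(-34) = 34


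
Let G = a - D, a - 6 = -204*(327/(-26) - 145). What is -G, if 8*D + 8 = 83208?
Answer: -282772/13 ≈ -21752.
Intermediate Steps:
D = 10400 (D = -1 + (⅛)*83208 = -1 + 10401 = 10400)
a = 417972/13 (a = 6 - 204*(327/(-26) - 145) = 6 - 204*(327*(-1/26) - 145) = 6 - 204*(-327/26 - 145) = 6 - 204*(-4097/26) = 6 + 417894/13 = 417972/13 ≈ 32152.)
G = 282772/13 (G = 417972/13 - 1*10400 = 417972/13 - 10400 = 282772/13 ≈ 21752.)
-G = -1*282772/13 = -282772/13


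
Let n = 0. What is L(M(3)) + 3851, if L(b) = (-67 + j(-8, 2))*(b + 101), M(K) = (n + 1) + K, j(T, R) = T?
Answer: -4024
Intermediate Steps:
M(K) = 1 + K (M(K) = (0 + 1) + K = 1 + K)
L(b) = -7575 - 75*b (L(b) = (-67 - 8)*(b + 101) = -75*(101 + b) = -7575 - 75*b)
L(M(3)) + 3851 = (-7575 - 75*(1 + 3)) + 3851 = (-7575 - 75*4) + 3851 = (-7575 - 300) + 3851 = -7875 + 3851 = -4024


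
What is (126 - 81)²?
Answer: 2025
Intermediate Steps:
(126 - 81)² = 45² = 2025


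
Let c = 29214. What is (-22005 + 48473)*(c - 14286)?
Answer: 395114304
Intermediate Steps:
(-22005 + 48473)*(c - 14286) = (-22005 + 48473)*(29214 - 14286) = 26468*14928 = 395114304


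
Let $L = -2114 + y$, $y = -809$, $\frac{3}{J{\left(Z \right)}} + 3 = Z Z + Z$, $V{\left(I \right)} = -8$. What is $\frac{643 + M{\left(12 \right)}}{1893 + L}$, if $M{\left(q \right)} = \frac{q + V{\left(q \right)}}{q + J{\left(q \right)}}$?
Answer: $- \frac{394363}{631390} \approx -0.62459$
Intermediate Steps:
$J{\left(Z \right)} = \frac{3}{-3 + Z + Z^{2}}$ ($J{\left(Z \right)} = \frac{3}{-3 + \left(Z Z + Z\right)} = \frac{3}{-3 + \left(Z^{2} + Z\right)} = \frac{3}{-3 + \left(Z + Z^{2}\right)} = \frac{3}{-3 + Z + Z^{2}}$)
$M{\left(q \right)} = \frac{-8 + q}{q + \frac{3}{-3 + q + q^{2}}}$ ($M{\left(q \right)} = \frac{q - 8}{q + \frac{3}{-3 + q + q^{2}}} = \frac{-8 + q}{q + \frac{3}{-3 + q + q^{2}}}$)
$L = -2923$ ($L = -2114 - 809 = -2923$)
$\frac{643 + M{\left(12 \right)}}{1893 + L} = \frac{643 + \frac{\left(-8 + 12\right) \left(-3 + 12 + 12^{2}\right)}{3 + 12 \left(-3 + 12 + 12^{2}\right)}}{1893 - 2923} = \frac{643 + \frac{1}{3 + 12 \left(-3 + 12 + 144\right)} 4 \left(-3 + 12 + 144\right)}{-1030} = \left(643 + \frac{1}{3 + 12 \cdot 153} \cdot 4 \cdot 153\right) \left(- \frac{1}{1030}\right) = \left(643 + \frac{1}{3 + 1836} \cdot 4 \cdot 153\right) \left(- \frac{1}{1030}\right) = \left(643 + \frac{1}{1839} \cdot 4 \cdot 153\right) \left(- \frac{1}{1030}\right) = \left(643 + \frac{204}{613}\right) \left(- \frac{1}{1030}\right) = \frac{394363}{613} \left(- \frac{1}{1030}\right) = - \frac{394363}{631390}$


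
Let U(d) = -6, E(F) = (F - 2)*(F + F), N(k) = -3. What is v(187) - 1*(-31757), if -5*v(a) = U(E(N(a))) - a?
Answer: 158978/5 ≈ 31796.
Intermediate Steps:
E(F) = 2*F*(-2 + F) (E(F) = (-2 + F)*(2*F) = 2*F*(-2 + F))
v(a) = 6/5 + a/5 (v(a) = -(-6 - a)/5 = 6/5 + a/5)
v(187) - 1*(-31757) = (6/5 + (⅕)*187) - 1*(-31757) = (6/5 + 187/5) + 31757 = 193/5 + 31757 = 158978/5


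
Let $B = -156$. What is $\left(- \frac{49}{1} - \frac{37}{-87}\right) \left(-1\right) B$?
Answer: $- \frac{219752}{29} \approx -7577.7$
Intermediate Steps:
$\left(- \frac{49}{1} - \frac{37}{-87}\right) \left(-1\right) B = \left(- \frac{49}{1} - \frac{37}{-87}\right) \left(-1\right) \left(-156\right) = \left(\left(-49\right) 1 - - \frac{37}{87}\right) \left(-1\right) \left(-156\right) = \left(-49 + \frac{37}{87}\right) \left(-1\right) \left(-156\right) = \left(- \frac{4226}{87}\right) \left(-1\right) \left(-156\right) = \frac{4226}{87} \left(-156\right) = - \frac{219752}{29}$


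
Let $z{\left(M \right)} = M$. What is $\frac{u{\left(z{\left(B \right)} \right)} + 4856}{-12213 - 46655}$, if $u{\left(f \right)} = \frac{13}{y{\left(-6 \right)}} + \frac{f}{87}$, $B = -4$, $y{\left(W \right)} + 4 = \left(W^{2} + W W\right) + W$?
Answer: $- \frac{26194147}{317533992} \approx -0.082492$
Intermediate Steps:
$y{\left(W \right)} = -4 + W + 2 W^{2}$ ($y{\left(W \right)} = -4 + \left(\left(W^{2} + W W\right) + W\right) = -4 + \left(\left(W^{2} + W^{2}\right) + W\right) = -4 + \left(2 W^{2} + W\right) = -4 + \left(W + 2 W^{2}\right) = -4 + W + 2 W^{2}$)
$u{\left(f \right)} = \frac{13}{62} + \frac{f}{87}$ ($u{\left(f \right)} = \frac{13}{-4 - 6 + 2 \left(-6\right)^{2}} + \frac{f}{87} = \frac{13}{-4 - 6 + 2 \cdot 36} + f \frac{1}{87} = \frac{13}{-4 - 6 + 72} + \frac{f}{87} = \frac{13}{62} + \frac{f}{87}$)
$\frac{u{\left(z{\left(B \right)} \right)} + 4856}{-12213 - 46655} = \frac{\left(\frac{13}{62} + \frac{1}{87} \left(-4\right)\right) + 4856}{-12213 - 46655} = \frac{\left(\frac{13}{62} - \frac{4}{87}\right) + 4856}{-58868} = \left(\frac{883}{5394} + 4856\right) \left(- \frac{1}{58868}\right) = \frac{26194147}{5394} \left(- \frac{1}{58868}\right) = - \frac{26194147}{317533992}$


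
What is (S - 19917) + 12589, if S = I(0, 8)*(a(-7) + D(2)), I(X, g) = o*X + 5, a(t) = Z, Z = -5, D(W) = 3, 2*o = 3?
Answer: -7338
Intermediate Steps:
o = 3/2 (o = (½)*3 = 3/2 ≈ 1.5000)
a(t) = -5
I(X, g) = 5 + 3*X/2 (I(X, g) = 3*X/2 + 5 = 5 + 3*X/2)
S = -10 (S = (5 + (3/2)*0)*(-5 + 3) = (5 + 0)*(-2) = 5*(-2) = -10)
(S - 19917) + 12589 = (-10 - 19917) + 12589 = -19927 + 12589 = -7338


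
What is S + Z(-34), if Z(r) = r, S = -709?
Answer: -743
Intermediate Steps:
S + Z(-34) = -709 - 34 = -743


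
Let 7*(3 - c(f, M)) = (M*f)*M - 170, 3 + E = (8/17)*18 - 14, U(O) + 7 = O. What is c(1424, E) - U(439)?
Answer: -30758337/2023 ≈ -15204.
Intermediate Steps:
U(O) = -7 + O
E = -145/17 (E = -3 + ((8/17)*18 - 14) = -3 + (144/17 - 14) = -3 - 94/17 = -145/17 ≈ -8.5294)
c(f, M) = 191/7 - f*M²/7 (c(f, M) = 3 - ((M*f)*M - 170)/7 = 3 - (f*M² - 170)/7 = 3 - (-170 + f*M²)/7 = 3 + (170/7 - f*M²/7) = 191/7 - f*M²/7)
c(1424, E) - U(439) = (191/7 - ⅐*1424*(-145/17)²) - (-7 + 439) = (191/7 - ⅐*1424*21025/289) - 1*432 = (191/7 - 29939600/2023) - 432 = -29884401/2023 - 432 = -30758337/2023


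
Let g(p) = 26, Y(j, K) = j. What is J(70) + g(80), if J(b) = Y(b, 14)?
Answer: 96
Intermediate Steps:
J(b) = b
J(70) + g(80) = 70 + 26 = 96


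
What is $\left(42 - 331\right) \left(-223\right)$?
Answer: $64447$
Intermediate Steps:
$\left(42 - 331\right) \left(-223\right) = \left(-289\right) \left(-223\right) = 64447$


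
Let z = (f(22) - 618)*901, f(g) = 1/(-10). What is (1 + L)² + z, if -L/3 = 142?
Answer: -3762831/10 ≈ -3.7628e+5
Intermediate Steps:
L = -426 (L = -3*142 = -426)
f(g) = -⅒
z = -5569081/10 (z = (-⅒ - 618)*901 = -6181/10*901 = -5569081/10 ≈ -5.5691e+5)
(1 + L)² + z = (1 - 426)² - 5569081/10 = (-425)² - 5569081/10 = 180625 - 5569081/10 = -3762831/10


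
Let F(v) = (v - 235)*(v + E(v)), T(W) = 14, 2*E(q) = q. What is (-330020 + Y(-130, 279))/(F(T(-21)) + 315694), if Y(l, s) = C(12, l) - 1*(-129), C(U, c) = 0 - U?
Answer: -329903/311053 ≈ -1.0606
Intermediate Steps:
E(q) = q/2
C(U, c) = -U
F(v) = 3*v*(-235 + v)/2 (F(v) = (v - 235)*(v + v/2) = (-235 + v)*(3*v/2) = 3*v*(-235 + v)/2)
Y(l, s) = 117 (Y(l, s) = -1*12 - 1*(-129) = -12 + 129 = 117)
(-330020 + Y(-130, 279))/(F(T(-21)) + 315694) = (-330020 + 117)/((3/2)*14*(-235 + 14) + 315694) = -329903/((3/2)*14*(-221) + 315694) = -329903/(-4641 + 315694) = -329903/311053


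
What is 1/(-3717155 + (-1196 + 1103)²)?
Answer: -1/3708506 ≈ -2.6965e-7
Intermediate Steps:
1/(-3717155 + (-1196 + 1103)²) = 1/(-3717155 + (-93)²) = 1/(-3717155 + 8649) = 1/(-3708506) = -1/3708506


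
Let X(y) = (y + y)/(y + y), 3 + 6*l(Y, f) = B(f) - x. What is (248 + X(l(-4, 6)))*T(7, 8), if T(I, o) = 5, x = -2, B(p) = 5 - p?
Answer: 1245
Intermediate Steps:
l(Y, f) = ⅔ - f/6 (l(Y, f) = -½ + ((5 - f) - 1*(-2))/6 = -½ + ((5 - f) + 2)/6 = -½ + (7 - f)/6 = -½ + (7/6 - f/6) = ⅔ - f/6)
X(y) = 1 (X(y) = (2*y)/((2*y)) = (2*y)*(1/(2*y)) = 1)
(248 + X(l(-4, 6)))*T(7, 8) = (248 + 1)*5 = 249*5 = 1245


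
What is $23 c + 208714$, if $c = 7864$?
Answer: $389586$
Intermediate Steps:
$23 c + 208714 = 23 \cdot 7864 + 208714 = 180872 + 208714 = 389586$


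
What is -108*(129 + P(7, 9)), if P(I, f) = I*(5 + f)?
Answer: -24516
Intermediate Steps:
-108*(129 + P(7, 9)) = -108*(129 + 7*(5 + 9)) = -108*(129 + 7*14) = -108*(129 + 98) = -108*227 = -24516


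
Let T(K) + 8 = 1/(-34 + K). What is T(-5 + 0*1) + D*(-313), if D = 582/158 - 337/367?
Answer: -987758827/1130727 ≈ -873.56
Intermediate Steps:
D = 80174/28993 (D = 582*(1/158) - 337*1/367 = 291/79 - 337/367 = 80174/28993 ≈ 2.7653)
T(K) = -8 + 1/(-34 + K)
T(-5 + 0*1) + D*(-313) = (273 - 8*(-5 + 0*1))/(-34 + (-5 + 0*1)) + (80174/28993)*(-313) = (273 - 8*(-5 + 0))/(-34 + (-5 + 0)) - 25094462/28993 = (273 - 8*(-5))/(-34 - 5) - 25094462/28993 = (273 + 40)/(-39) - 25094462/28993 = -1/39*313 - 25094462/28993 = -313/39 - 25094462/28993 = -987758827/1130727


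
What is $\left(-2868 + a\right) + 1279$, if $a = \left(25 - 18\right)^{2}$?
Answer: $-1540$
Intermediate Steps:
$a = 49$ ($a = 7^{2} = 49$)
$\left(-2868 + a\right) + 1279 = \left(-2868 + 49\right) + 1279 = -2819 + 1279 = -1540$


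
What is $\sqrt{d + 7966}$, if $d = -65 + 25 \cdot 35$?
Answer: $2 \sqrt{2194} \approx 93.68$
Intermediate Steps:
$d = 810$ ($d = -65 + 875 = 810$)
$\sqrt{d + 7966} = \sqrt{810 + 7966} = \sqrt{8776} = 2 \sqrt{2194}$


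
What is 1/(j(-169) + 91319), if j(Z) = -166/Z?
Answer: 169/15433077 ≈ 1.0951e-5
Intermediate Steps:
1/(j(-169) + 91319) = 1/(-166/(-169) + 91319) = 1/(-166*(-1/169) + 91319) = 1/(166/169 + 91319) = 1/(15433077/169) = 169/15433077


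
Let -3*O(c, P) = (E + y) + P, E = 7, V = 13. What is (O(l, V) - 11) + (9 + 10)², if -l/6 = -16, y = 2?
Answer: 1028/3 ≈ 342.67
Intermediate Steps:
l = 96 (l = -6*(-16) = 96)
O(c, P) = -3 - P/3 (O(c, P) = -((7 + 2) + P)/3 = -(9 + P)/3 = -3 - P/3)
(O(l, V) - 11) + (9 + 10)² = ((-3 - ⅓*13) - 11) + (9 + 10)² = ((-3 - 13/3) - 11) + 19² = (-22/3 - 11) + 361 = -55/3 + 361 = 1028/3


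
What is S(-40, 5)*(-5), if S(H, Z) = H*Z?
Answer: 1000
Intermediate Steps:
S(-40, 5)*(-5) = -40*5*(-5) = -200*(-5) = 1000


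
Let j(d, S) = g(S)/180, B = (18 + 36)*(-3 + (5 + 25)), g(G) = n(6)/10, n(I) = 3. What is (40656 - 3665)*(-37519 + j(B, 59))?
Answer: -832719160409/600 ≈ -1.3879e+9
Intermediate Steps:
g(G) = 3/10
B = 1458 (B = 54*(-3 + 30) = 54*27 = 1458)
j(d, S) = 1/600 (j(d, S) = (3/10)/180 = (3/10)*(1/180) = 1/600)
(40656 - 3665)*(-37519 + j(B, 59)) = (40656 - 3665)*(-37519 + 1/600) = 36991*(-22511399/600) = -832719160409/600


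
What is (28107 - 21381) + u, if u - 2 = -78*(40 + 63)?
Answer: -1306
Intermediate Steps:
u = -8032 (u = 2 - 78*(40 + 63) = 2 - 78*103 = 2 - 8034 = -8032)
(28107 - 21381) + u = (28107 - 21381) - 8032 = 6726 - 8032 = -1306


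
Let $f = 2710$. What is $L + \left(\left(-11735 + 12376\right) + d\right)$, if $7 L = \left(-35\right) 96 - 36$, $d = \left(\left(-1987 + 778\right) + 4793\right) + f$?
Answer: $\frac{45149}{7} \approx 6449.9$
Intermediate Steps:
$d = 6294$ ($d = \left(\left(-1987 + 778\right) + 4793\right) + 2710 = \left(-1209 + 4793\right) + 2710 = 3584 + 2710 = 6294$)
$L = - \frac{3396}{7}$ ($L = \frac{\left(-35\right) 96 - 36}{7} = \frac{-3360 - 36}{7} = \frac{1}{7} \left(-3396\right) = - \frac{3396}{7} \approx -485.14$)
$L + \left(\left(-11735 + 12376\right) + d\right) = - \frac{3396}{7} + \left(\left(-11735 + 12376\right) + 6294\right) = - \frac{3396}{7} + \left(641 + 6294\right) = - \frac{3396}{7} + 6935 = \frac{45149}{7}$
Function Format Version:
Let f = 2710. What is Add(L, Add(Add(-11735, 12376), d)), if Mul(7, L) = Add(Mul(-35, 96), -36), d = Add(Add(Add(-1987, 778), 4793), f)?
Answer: Rational(45149, 7) ≈ 6449.9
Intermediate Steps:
d = 6294 (d = Add(Add(Add(-1987, 778), 4793), 2710) = Add(Add(-1209, 4793), 2710) = Add(3584, 2710) = 6294)
L = Rational(-3396, 7) (L = Mul(Rational(1, 7), Add(Mul(-35, 96), -36)) = Mul(Rational(1, 7), Add(-3360, -36)) = Mul(Rational(1, 7), -3396) = Rational(-3396, 7) ≈ -485.14)
Add(L, Add(Add(-11735, 12376), d)) = Add(Rational(-3396, 7), Add(Add(-11735, 12376), 6294)) = Add(Rational(-3396, 7), Add(641, 6294)) = Add(Rational(-3396, 7), 6935) = Rational(45149, 7)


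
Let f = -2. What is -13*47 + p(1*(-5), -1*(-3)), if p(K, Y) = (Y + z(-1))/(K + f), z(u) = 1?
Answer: -4281/7 ≈ -611.57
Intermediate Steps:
p(K, Y) = (1 + Y)/(-2 + K) (p(K, Y) = (Y + 1)/(K - 2) = (1 + Y)/(-2 + K))
-13*47 + p(1*(-5), -1*(-3)) = -13*47 + (1 - 1*(-3))/(-2 + 1*(-5)) = -611 + (1 + 3)/(-2 - 5) = -611 + 4/(-7) = -611 - 1/7*4 = -611 - 4/7 = -4281/7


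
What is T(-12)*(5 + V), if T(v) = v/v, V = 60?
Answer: 65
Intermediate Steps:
T(v) = 1
T(-12)*(5 + V) = 1*(5 + 60) = 1*65 = 65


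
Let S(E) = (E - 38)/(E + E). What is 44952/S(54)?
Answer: 303426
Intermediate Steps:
S(E) = (-38 + E)/(2*E) (S(E) = (-38 + E)/((2*E)) = (-38 + E)*(1/(2*E)) = (-38 + E)/(2*E))
44952/S(54) = 44952/(((½)*(-38 + 54)/54)) = 44952/(((½)*(1/54)*16)) = 44952/(4/27) = 44952*(27/4) = 303426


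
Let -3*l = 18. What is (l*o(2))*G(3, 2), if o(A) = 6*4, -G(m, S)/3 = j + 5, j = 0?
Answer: 2160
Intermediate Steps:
l = -6 (l = -1/3*18 = -6)
G(m, S) = -15 (G(m, S) = -3*(0 + 5) = -3*5 = -15)
o(A) = 24
(l*o(2))*G(3, 2) = -6*24*(-15) = -144*(-15) = 2160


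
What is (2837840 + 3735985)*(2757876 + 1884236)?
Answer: 30516431918400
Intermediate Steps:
(2837840 + 3735985)*(2757876 + 1884236) = 6573825*4642112 = 30516431918400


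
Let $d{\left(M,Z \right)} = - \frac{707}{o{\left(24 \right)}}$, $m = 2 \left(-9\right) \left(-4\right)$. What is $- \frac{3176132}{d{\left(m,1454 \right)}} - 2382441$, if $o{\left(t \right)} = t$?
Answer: $- \frac{1608158619}{707} \approx -2.2746 \cdot 10^{6}$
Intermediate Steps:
$m = 72$ ($m = \left(-18\right) \left(-4\right) = 72$)
$d{\left(M,Z \right)} = - \frac{707}{24}$
$- \frac{3176132}{d{\left(m,1454 \right)}} - 2382441 = - \frac{3176132}{- \frac{707}{24}} - 2382441 = \left(-3176132\right) \left(- \frac{24}{707}\right) - 2382441 = \frac{76227168}{707} - 2382441 = - \frac{1608158619}{707}$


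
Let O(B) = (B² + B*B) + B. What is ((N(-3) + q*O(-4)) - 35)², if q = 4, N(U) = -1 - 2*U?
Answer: 6724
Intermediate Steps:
O(B) = B + 2*B² (O(B) = (B² + B²) + B = 2*B² + B = B + 2*B²)
((N(-3) + q*O(-4)) - 35)² = (((-1 - 2*(-3)) + 4*(-4*(1 + 2*(-4)))) - 35)² = (((-1 + 6) + 4*(-4*(1 - 8))) - 35)² = ((5 + 4*(-4*(-7))) - 35)² = ((5 + 4*28) - 35)² = ((5 + 112) - 35)² = (117 - 35)² = 82² = 6724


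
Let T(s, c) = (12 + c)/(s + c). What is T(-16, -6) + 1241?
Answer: 13648/11 ≈ 1240.7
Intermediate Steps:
T(s, c) = (12 + c)/(c + s)
T(-16, -6) + 1241 = (12 - 6)/(-6 - 16) + 1241 = 6/(-22) + 1241 = -1/22*6 + 1241 = -3/11 + 1241 = 13648/11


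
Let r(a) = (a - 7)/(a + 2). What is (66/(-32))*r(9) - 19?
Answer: -155/8 ≈ -19.375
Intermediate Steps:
r(a) = (-7 + a)/(2 + a)
(66/(-32))*r(9) - 19 = (66/(-32))*((-7 + 9)/(2 + 9)) - 19 = (66*(-1/32))*(2/11) - 19 = -3*2/16 - 19 = -33/16*2/11 - 19 = -3/8 - 19 = -155/8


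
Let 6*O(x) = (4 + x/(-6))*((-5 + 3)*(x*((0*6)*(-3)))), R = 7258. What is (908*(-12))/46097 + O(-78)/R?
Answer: -10896/46097 ≈ -0.23637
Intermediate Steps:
O(x) = 0 (O(x) = ((4 + x/(-6))*((-5 + 3)*(x*((0*6)*(-3)))))/6 = ((4 + x*(-⅙))*(-2*x*0*(-3)))/6 = ((4 - x/6)*(-2*x*0))/6 = ((4 - x/6)*(-2*0))/6 = ((4 - x/6)*0)/6 = (⅙)*0 = 0)
(908*(-12))/46097 + O(-78)/R = (908*(-12))/46097 + 0/7258 = -10896*1/46097 + 0*(1/7258) = -10896/46097 + 0 = -10896/46097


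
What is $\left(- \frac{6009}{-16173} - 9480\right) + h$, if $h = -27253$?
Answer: $- \frac{198025600}{5391} \approx -36733.0$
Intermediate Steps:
$\left(- \frac{6009}{-16173} - 9480\right) + h = \left(- \frac{6009}{-16173} - 9480\right) - 27253 = \left(\left(-6009\right) \left(- \frac{1}{16173}\right) - 9480\right) - 27253 = \left(\frac{2003}{5391} - 9480\right) - 27253 = - \frac{51104677}{5391} - 27253 = - \frac{198025600}{5391}$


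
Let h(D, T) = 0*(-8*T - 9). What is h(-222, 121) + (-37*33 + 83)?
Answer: -1138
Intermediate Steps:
h(D, T) = 0 (h(D, T) = 0*(-9 - 8*T) = 0)
h(-222, 121) + (-37*33 + 83) = 0 + (-37*33 + 83) = 0 + (-1221 + 83) = 0 - 1138 = -1138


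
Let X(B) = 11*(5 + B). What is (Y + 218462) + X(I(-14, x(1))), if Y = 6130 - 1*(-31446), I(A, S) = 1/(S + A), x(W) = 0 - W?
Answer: 3841384/15 ≈ 2.5609e+5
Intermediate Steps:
x(W) = -W
I(A, S) = 1/(A + S)
X(B) = 55 + 11*B
Y = 37576 (Y = 6130 + 31446 = 37576)
(Y + 218462) + X(I(-14, x(1))) = (37576 + 218462) + (55 + 11/(-14 - 1*1)) = 256038 + (55 + 11/(-14 - 1)) = 256038 + (55 + 11/(-15)) = 256038 + (55 + 11*(-1/15)) = 256038 + (55 - 11/15) = 256038 + 814/15 = 3841384/15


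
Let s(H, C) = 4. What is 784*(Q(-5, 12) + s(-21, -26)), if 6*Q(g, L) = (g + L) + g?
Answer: 10192/3 ≈ 3397.3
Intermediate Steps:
Q(g, L) = g/3 + L/6 (Q(g, L) = ((g + L) + g)/6 = ((L + g) + g)/6 = (L + 2*g)/6 = g/3 + L/6)
784*(Q(-5, 12) + s(-21, -26)) = 784*(((⅓)*(-5) + (⅙)*12) + 4) = 784*((-5/3 + 2) + 4) = 784*(⅓ + 4) = 784*(13/3) = 10192/3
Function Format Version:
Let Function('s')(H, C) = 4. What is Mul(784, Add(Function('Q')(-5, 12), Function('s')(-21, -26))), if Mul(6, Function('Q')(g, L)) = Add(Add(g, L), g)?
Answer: Rational(10192, 3) ≈ 3397.3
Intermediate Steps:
Function('Q')(g, L) = Add(Mul(Rational(1, 3), g), Mul(Rational(1, 6), L)) (Function('Q')(g, L) = Mul(Rational(1, 6), Add(Add(g, L), g)) = Mul(Rational(1, 6), Add(Add(L, g), g)) = Mul(Rational(1, 6), Add(L, Mul(2, g))) = Add(Mul(Rational(1, 3), g), Mul(Rational(1, 6), L)))
Mul(784, Add(Function('Q')(-5, 12), Function('s')(-21, -26))) = Mul(784, Add(Add(Mul(Rational(1, 3), -5), Mul(Rational(1, 6), 12)), 4)) = Mul(784, Add(Add(Rational(-5, 3), 2), 4)) = Mul(784, Add(Rational(1, 3), 4)) = Mul(784, Rational(13, 3)) = Rational(10192, 3)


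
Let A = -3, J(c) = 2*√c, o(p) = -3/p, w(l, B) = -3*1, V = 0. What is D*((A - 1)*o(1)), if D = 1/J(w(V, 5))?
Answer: -2*I*√3 ≈ -3.4641*I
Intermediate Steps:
w(l, B) = -3
D = -I*√3/6 (D = 1/(2*√(-3)) = 1/(2*(I*√3)) = 1/(2*I*√3) = -I*√3/6 ≈ -0.28868*I)
D*((A - 1)*o(1)) = (-I*√3/6)*((-3 - 1)*(-3/1)) = (-I*√3/6)*(-(-12)) = (-I*√3/6)*(-4*(-3)) = -I*√3/6*12 = -2*I*√3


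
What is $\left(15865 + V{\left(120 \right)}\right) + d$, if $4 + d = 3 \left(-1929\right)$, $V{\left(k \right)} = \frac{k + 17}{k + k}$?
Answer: $\frac{2417897}{240} \approx 10075.0$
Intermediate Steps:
$V{\left(k \right)} = \frac{17 + k}{2 k}$
$d = -5791$ ($d = -4 + 3 \left(-1929\right) = -4 - 5787 = -5791$)
$\left(15865 + V{\left(120 \right)}\right) + d = \left(15865 + \frac{17 + 120}{2 \cdot 120}\right) - 5791 = \left(15865 + \frac{1}{2} \cdot \frac{1}{120} \cdot 137\right) - 5791 = \left(15865 + \frac{137}{240}\right) - 5791 = \frac{3807737}{240} - 5791 = \frac{2417897}{240}$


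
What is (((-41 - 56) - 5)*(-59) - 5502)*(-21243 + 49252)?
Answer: 14452644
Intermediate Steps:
(((-41 - 56) - 5)*(-59) - 5502)*(-21243 + 49252) = ((-97 - 5)*(-59) - 5502)*28009 = (-102*(-59) - 5502)*28009 = (6018 - 5502)*28009 = 516*28009 = 14452644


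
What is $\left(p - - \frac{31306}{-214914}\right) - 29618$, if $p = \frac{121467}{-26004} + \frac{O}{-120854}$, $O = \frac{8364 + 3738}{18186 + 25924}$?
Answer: $- \frac{3342915330701828687033}{112849340355088260} \approx -29623.0$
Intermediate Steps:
$O = \frac{6051}{22055}$ ($O = \frac{12102}{44110} = 12102 \cdot \frac{1}{44110} = \frac{6051}{22055} \approx 0.27436$)
$p = - \frac{4905493134109}{1050181378180}$ ($p = \frac{121467}{-26004} + \frac{6051}{22055 \left(-120854\right)} = 121467 \left(- \frac{1}{26004}\right) + \frac{6051}{22055} \left(- \frac{1}{120854}\right) = - \frac{40489}{8668} - \frac{6051}{2665434970} = - \frac{4905493134109}{1050181378180} \approx -4.6711$)
$\left(p - - \frac{31306}{-214914}\right) - 29618 = \left(- \frac{4905493134109}{1050181378180} - - \frac{31306}{-214914}\right) - 29618 = \left(- \frac{4905493134109}{1050181378180} - \left(-31306\right) \left(- \frac{1}{214914}\right)\right) - 29618 = \left(- \frac{4905493134109}{1050181378180} - \frac{15653}{107457}\right) - 29618 = - \frac{543568064824602353}{112849340355088260} - 29618 = - \frac{3342915330701828687033}{112849340355088260}$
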